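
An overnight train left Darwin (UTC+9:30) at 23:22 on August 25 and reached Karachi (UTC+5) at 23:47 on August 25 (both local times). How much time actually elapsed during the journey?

4 hours 55 minutes

Karachi is 4:30 behind Darwin.
Clock-face elapsed time (ignoring zones) is 25 minutes.
Actual elapsed = 25 minutes + 4:30 = 4 hours 55 minutes.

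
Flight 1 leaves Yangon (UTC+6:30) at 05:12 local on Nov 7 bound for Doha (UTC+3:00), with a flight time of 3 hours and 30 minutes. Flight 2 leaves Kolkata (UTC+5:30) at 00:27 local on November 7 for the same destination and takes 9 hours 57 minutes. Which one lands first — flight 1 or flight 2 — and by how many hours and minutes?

the first, by 2 hours 42 minutes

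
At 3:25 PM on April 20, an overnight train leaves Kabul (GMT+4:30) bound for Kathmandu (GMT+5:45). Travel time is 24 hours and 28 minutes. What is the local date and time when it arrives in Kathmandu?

Convert departure to UTC: 3:25 PM − 4:30 = 10:55 AM UTC on Apr 20.
Add 24 hours 28 minutes travel time → 11:23 AM UTC (Apr 21).
Kathmandu is UTC+5:45, so local arrival = 11:23 AM + 5:45 = 5:08 PM on Apr 21.

5:08 PM on April 21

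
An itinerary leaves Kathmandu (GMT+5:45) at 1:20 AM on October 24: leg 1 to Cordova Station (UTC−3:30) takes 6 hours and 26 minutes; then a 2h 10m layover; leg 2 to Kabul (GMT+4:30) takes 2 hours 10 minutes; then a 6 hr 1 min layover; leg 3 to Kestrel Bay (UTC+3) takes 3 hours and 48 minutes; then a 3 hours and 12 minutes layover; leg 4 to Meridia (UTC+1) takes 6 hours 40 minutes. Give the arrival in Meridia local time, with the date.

3:02 AM on October 25

Convert departure to UTC: 1:20 AM − 5:45 = 7:35 PM UTC on Oct 23.
Add 6 hours 26 minutes leg 1 → 2:01 AM UTC (Oct 24).
Add 2 hours 10 minutes layover in Cordova Station → 4:11 AM UTC.
Add 2 hours and 10 minutes leg 2 → 6:21 AM UTC.
Add 6 hours 1 minute layover in Kabul → 12:22 PM UTC.
Add 3 hours 48 minutes leg 3 → 4:10 PM UTC.
Add 3 hours 12 minutes layover in Kestrel Bay → 7:22 PM UTC.
Add 6 hours 40 minutes leg 4 → 2:02 AM UTC (Oct 25).
Meridia is UTC+1:00, so local arrival = 2:02 AM + 1:00 = 3:02 AM on Oct 25.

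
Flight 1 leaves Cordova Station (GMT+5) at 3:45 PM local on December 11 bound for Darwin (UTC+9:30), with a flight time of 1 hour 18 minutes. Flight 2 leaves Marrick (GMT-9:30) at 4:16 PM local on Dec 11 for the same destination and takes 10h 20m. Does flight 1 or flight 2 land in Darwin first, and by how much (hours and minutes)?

the first, by 24 hours 3 minutes

Flight 1 in UTC: 3:45 PM − 5:00 = 10:45 AM on Dec 11.
+1 hour and 18 minutes → arrive 12:03 PM UTC on Dec 11.
Flight 2 in UTC: 4:16 PM + 9:30 = 1:46 AM on Dec 12.
+10 hours 20 minutes → arrive 12:06 PM UTC on Dec 12.
Flight 1 lands earlier by 24 hours 3 minutes.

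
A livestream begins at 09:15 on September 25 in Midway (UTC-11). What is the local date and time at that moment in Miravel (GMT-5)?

15:15 on September 25

In UTC: 09:15 + 11:00 = 20:15 on Sep 25.
Miravel is UTC−5:00: 20:15 − 5:00 = 15:15 on Sep 25.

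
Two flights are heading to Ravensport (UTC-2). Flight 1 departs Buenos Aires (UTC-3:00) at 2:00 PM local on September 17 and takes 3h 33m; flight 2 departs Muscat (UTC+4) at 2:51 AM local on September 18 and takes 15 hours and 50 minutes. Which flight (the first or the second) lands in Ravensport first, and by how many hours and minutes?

the first, by 18 hours 8 minutes

Flight 1 in UTC: 2:00 PM + 3:00 = 5:00 PM on Sep 17.
+3 hours 33 minutes → arrive 8:33 PM UTC on Sep 17.
Flight 2 in UTC: 2:51 AM − 4:00 = 10:51 PM on Sep 17.
+15 hours 50 minutes → arrive 2:41 PM UTC on Sep 18.
Flight 1 lands earlier by 18 hours 8 minutes.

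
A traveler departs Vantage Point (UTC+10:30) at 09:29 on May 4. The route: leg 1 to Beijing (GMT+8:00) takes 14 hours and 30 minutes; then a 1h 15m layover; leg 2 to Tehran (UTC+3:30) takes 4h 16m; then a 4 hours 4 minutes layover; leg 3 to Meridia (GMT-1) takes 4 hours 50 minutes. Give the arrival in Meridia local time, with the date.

02:54 on May 5

Convert departure to UTC: 09:29 − 10:30 = 22:59 UTC on May 3.
Add 14 hours 30 minutes leg 1 → 13:29 UTC (May 4).
Add 1 hour and 15 minutes layover in Beijing → 14:44 UTC.
Add 4 hours 16 minutes leg 2 → 19:00 UTC.
Add 4 hours 4 minutes layover in Tehran → 23:04 UTC.
Add 4 hours and 50 minutes leg 3 → 03:54 UTC (May 5).
Meridia is UTC−1:00, so local arrival = 03:54 − 1:00 = 02:54 on May 5.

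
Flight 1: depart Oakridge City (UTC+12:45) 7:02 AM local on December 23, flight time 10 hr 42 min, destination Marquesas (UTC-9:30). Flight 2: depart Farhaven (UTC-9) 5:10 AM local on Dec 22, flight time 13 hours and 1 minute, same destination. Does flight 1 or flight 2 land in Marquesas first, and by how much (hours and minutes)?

the second, by 1 hour 48 minutes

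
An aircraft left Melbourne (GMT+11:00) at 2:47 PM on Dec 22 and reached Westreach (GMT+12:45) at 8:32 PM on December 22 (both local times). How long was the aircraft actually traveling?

Westreach is 1:45 ahead of Melbourne.
Clock-face elapsed time (ignoring zones) is 5 hours 45 minutes.
Actual elapsed = 5 hours 45 minutes − 1:45 = 4 hours.

4 hours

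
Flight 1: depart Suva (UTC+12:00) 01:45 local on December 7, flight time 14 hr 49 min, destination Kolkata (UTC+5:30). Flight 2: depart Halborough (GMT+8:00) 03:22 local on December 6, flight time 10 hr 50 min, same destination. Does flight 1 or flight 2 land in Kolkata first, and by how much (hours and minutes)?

the second, by 22 hours 22 minutes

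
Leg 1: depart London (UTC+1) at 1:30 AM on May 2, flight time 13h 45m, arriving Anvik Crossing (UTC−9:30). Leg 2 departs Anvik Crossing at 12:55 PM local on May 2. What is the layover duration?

8 hours 10 minutes

Convert departure to UTC: 1:30 AM − 1:00 = 12:30 AM UTC on May 2.
Add 13 hours and 45 minutes flight time → 2:15 PM UTC.
Anvik Crossing is UTC−9:30, so local arrival = 2:15 PM − 9:30 = 4:45 AM on May 2.
Layover = 12:55 PM − 4:45 AM = 8 hours 10 minutes.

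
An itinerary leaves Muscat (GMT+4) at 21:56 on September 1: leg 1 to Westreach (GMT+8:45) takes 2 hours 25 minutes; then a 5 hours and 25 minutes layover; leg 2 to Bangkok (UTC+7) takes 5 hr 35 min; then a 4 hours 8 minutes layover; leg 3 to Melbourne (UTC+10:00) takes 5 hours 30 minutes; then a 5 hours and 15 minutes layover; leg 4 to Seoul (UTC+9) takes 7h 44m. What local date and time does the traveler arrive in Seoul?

Convert departure to UTC: 21:56 − 4:00 = 17:56 UTC on Sep 1.
Add 2 hours 25 minutes leg 1 → 20:21 UTC.
Add 5 hours 25 minutes layover in Westreach → 01:46 UTC (Sep 2).
Add 5 hours 35 minutes leg 2 → 07:21 UTC.
Add 4 hours and 8 minutes layover in Bangkok → 11:29 UTC.
Add 5 hours 30 minutes leg 3 → 16:59 UTC.
Add 5 hours 15 minutes layover in Melbourne → 22:14 UTC.
Add 7 hours 44 minutes leg 4 → 05:58 UTC (Sep 3).
Seoul is UTC+9:00, so local arrival = 05:58 + 9:00 = 14:58 on Sep 3.

14:58 on September 3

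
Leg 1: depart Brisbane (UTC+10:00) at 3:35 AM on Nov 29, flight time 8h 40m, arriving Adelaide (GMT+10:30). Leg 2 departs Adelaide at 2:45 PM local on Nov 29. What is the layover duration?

2 hours

Convert departure to UTC: 3:35 AM − 10:00 = 5:35 PM UTC on Nov 28.
Add 8 hours and 40 minutes flight time → 2:15 AM UTC (Nov 29).
Adelaide is UTC+10:30, so local arrival = 2:15 AM + 10:30 = 12:45 PM on Nov 29.
Layover = 2:45 PM − 12:45 PM = 2 hours.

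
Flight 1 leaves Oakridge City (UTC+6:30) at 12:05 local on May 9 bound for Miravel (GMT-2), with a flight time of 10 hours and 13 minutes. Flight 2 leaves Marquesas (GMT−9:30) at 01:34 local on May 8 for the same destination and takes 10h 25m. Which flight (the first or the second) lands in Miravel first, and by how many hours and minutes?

Flight 1 in UTC: 12:05 − 6:30 = 05:35 on May 9.
+10 hours and 13 minutes → arrive 15:48 UTC on May 9.
Flight 2 in UTC: 01:34 + 9:30 = 11:04 on May 8.
+10 hours and 25 minutes → arrive 21:29 UTC on May 8.
Flight 2 lands earlier by 18 hours 19 minutes.

the second, by 18 hours 19 minutes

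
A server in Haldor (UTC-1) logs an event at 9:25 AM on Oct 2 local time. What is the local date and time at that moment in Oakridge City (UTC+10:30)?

Oakridge City is 11:30 ahead of Haldor.
Shift by the zone difference: 9:25 AM + 11:30 = 8:55 PM on Oct 2 in Oakridge City.

8:55 PM on October 2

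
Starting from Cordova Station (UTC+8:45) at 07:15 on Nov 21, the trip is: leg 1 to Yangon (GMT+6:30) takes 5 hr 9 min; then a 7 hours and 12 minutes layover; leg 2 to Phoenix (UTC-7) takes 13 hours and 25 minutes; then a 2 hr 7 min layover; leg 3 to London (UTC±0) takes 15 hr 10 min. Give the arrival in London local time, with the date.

Convert departure to UTC: 07:15 − 8:45 = 22:30 UTC on Nov 20.
Add 5 hours 9 minutes leg 1 → 03:39 UTC (Nov 21).
Add 7 hours and 12 minutes layover in Yangon → 10:51 UTC.
Add 13 hours and 25 minutes leg 2 → 00:16 UTC (Nov 22).
Add 2 hours 7 minutes layover in Phoenix → 02:23 UTC.
Add 15 hours and 10 minutes leg 3 → 17:33 UTC.
London is UTC+0, so local arrival is the same: 17:33 on Nov 22.

17:33 on November 22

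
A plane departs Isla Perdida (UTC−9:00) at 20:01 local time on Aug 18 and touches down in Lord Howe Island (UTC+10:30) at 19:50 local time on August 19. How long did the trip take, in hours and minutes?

4 hours 19 minutes

Departure in UTC: 20:01 + 9:00 = 05:01 on Aug 19.
Arrival in UTC: 19:50 − 10:30 = 09:20 on Aug 19.
Elapsed = 09:20 − 05:01 = 4 hours 19 minutes.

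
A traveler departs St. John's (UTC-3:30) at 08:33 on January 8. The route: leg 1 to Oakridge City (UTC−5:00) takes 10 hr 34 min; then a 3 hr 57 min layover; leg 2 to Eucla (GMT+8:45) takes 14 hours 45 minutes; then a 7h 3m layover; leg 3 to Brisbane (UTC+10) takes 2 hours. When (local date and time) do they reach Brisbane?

12:22 on Jan 10

Convert departure to UTC: 08:33 + 3:30 = 12:03 UTC on Jan 8.
Add 10 hours 34 minutes leg 1 → 22:37 UTC.
Add 3 hours and 57 minutes layover in Oakridge City → 02:34 UTC (Jan 9).
Add 14 hours 45 minutes leg 2 → 17:19 UTC.
Add 7 hours 3 minutes layover in Eucla → 00:22 UTC (Jan 10).
Add 2 hours leg 3 → 02:22 UTC.
Brisbane is UTC+10:00, so local arrival = 02:22 + 10:00 = 12:22 on Jan 10.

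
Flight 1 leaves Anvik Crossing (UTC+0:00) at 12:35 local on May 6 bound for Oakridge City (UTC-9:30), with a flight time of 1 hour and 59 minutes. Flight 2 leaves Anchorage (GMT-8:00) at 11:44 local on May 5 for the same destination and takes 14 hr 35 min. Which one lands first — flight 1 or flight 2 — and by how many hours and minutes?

Flight 1 departs at 12:35 UTC (May 6).
+1 hour 59 minutes → arrive 14:34 UTC on May 6.
Flight 2 in UTC: 11:44 + 8:00 = 19:44 on May 5.
+14 hours and 35 minutes → arrive 10:19 UTC on May 6.
Flight 2 lands earlier by 4 hours 15 minutes.

the second, by 4 hours 15 minutes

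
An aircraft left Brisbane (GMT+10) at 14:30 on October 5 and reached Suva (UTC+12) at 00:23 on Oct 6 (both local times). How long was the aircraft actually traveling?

Departure in UTC: 14:30 − 10:00 = 04:30 on Oct 5.
Arrival in UTC: 00:23 − 12:00 = 12:23 on Oct 5.
Elapsed = 12:23 − 04:30 = 7 hours 53 minutes.

7 hours 53 minutes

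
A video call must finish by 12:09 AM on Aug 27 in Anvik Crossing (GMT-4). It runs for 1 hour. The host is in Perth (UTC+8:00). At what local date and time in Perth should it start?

11:09 AM on August 27

Target end time in UTC: 12:09 AM + 4:00 = 4:09 AM on Aug 27.
Subtract 1 hour → start 3:09 AM UTC on Aug 27.
Perth is UTC+8:00: 3:09 AM + 8:00 = 11:09 AM on Aug 27.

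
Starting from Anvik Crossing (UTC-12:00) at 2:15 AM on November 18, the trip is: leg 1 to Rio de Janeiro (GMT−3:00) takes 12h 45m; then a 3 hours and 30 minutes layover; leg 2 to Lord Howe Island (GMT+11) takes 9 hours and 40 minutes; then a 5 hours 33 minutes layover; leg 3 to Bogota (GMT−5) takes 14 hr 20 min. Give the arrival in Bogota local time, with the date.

7:03 AM on November 20

Convert departure to UTC: 2:15 AM + 12:00 = 2:15 PM UTC on Nov 18.
Add 12 hours and 45 minutes leg 1 → 3:00 AM UTC (Nov 19).
Add 3 hours and 30 minutes layover in Rio de Janeiro → 6:30 AM UTC.
Add 9 hours and 40 minutes leg 2 → 4:10 PM UTC.
Add 5 hours 33 minutes layover in Lord Howe Island → 9:43 PM UTC.
Add 14 hours 20 minutes leg 3 → 12:03 PM UTC (Nov 20).
Bogota is UTC−5:00, so local arrival = 12:03 PM − 5:00 = 7:03 AM on Nov 20.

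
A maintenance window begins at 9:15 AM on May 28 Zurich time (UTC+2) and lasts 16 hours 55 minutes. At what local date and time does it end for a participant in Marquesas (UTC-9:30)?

Convert start to UTC: 9:15 AM − 2:00 = 7:15 AM UTC on May 28.
Add 16 hours and 55 minutes duration → 12:10 AM UTC (May 29).
Marquesas is UTC−9:30, so local end time = 12:10 AM − 9:30 = 2:40 PM on May 28.

2:40 PM on May 28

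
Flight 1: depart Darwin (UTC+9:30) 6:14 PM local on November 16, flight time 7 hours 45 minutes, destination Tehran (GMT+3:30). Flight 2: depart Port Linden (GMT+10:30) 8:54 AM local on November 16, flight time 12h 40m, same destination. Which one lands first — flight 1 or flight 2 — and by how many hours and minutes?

Flight 1 in UTC: 6:14 PM − 9:30 = 8:44 AM on Nov 16.
+7 hours 45 minutes → arrive 4:29 PM UTC on Nov 16.
Flight 2 in UTC: 8:54 AM − 10:30 = 10:24 PM on Nov 15.
+12 hours and 40 minutes → arrive 11:04 AM UTC on Nov 16.
Flight 2 lands earlier by 5 hours 25 minutes.

the second, by 5 hours 25 minutes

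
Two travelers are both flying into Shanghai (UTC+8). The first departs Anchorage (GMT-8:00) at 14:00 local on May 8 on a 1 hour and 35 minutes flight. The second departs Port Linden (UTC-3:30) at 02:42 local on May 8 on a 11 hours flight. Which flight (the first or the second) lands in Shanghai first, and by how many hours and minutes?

the second, by 6 hours 23 minutes

Flight 1 in UTC: 14:00 + 8:00 = 22:00 on May 8.
+1 hour and 35 minutes → arrive 23:35 UTC on May 8.
Flight 2 in UTC: 02:42 + 3:30 = 06:12 on May 8.
+11 hours → arrive 17:12 UTC on May 8.
Flight 2 lands earlier by 6 hours 23 minutes.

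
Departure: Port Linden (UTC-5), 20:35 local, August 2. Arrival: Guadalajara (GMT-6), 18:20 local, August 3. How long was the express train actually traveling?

Guadalajara is 1:00 behind Port Linden.
Clock-face elapsed time (ignoring zones) is 21 hours 45 minutes.
Actual elapsed = 21 hours 45 minutes + 1:00 = 22 hours 45 minutes.

22 hours 45 minutes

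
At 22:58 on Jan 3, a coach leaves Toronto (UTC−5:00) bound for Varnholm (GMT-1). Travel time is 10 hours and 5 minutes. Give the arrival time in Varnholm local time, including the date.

Varnholm is 4:00 ahead of Toronto.
After 10 hours and 5 minutes it is 09:03 (Jan 4) in Toronto.
Shift by the zone difference: 09:03 + 4:00 = 13:03 on Jan 4 in Varnholm.

13:03 on Jan 4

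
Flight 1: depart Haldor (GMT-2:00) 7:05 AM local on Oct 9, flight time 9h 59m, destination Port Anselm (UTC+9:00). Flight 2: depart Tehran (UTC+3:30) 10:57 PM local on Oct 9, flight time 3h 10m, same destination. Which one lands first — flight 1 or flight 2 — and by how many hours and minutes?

the first, by 3 hours 33 minutes

Flight 1 in UTC: 7:05 AM + 2:00 = 9:05 AM on Oct 9.
+9 hours 59 minutes → arrive 7:04 PM UTC on Oct 9.
Flight 2 in UTC: 10:57 PM − 3:30 = 7:27 PM on Oct 9.
+3 hours and 10 minutes → arrive 10:37 PM UTC on Oct 9.
Flight 1 lands earlier by 3 hours 33 minutes.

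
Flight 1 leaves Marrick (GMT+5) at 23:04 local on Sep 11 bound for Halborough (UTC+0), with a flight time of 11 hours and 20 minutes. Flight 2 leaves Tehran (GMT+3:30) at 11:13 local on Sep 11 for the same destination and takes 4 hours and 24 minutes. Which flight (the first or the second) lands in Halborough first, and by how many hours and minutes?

the second, by 17 hours 17 minutes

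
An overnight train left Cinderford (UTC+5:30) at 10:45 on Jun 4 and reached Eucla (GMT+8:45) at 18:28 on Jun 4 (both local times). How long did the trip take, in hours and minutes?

4 hours 28 minutes

Departure in UTC: 10:45 − 5:30 = 05:15 on Jun 4.
Arrival in UTC: 18:28 − 8:45 = 09:43 on Jun 4.
Elapsed = 09:43 − 05:15 = 4 hours 28 minutes.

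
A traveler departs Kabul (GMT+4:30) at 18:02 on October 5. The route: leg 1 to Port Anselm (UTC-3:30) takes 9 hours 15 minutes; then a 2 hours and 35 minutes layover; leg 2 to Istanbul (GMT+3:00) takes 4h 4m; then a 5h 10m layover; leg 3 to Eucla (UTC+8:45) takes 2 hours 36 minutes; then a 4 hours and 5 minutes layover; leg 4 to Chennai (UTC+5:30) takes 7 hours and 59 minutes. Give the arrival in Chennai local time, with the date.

06:46 on October 7

Convert departure to UTC: 18:02 − 4:30 = 13:32 UTC on Oct 5.
Add 9 hours 15 minutes leg 1 → 22:47 UTC.
Add 2 hours 35 minutes layover in Port Anselm → 01:22 UTC (Oct 6).
Add 4 hours 4 minutes leg 2 → 05:26 UTC.
Add 5 hours and 10 minutes layover in Istanbul → 10:36 UTC.
Add 2 hours and 36 minutes leg 3 → 13:12 UTC.
Add 4 hours 5 minutes layover in Eucla → 17:17 UTC.
Add 7 hours 59 minutes leg 4 → 01:16 UTC (Oct 7).
Chennai is UTC+5:30, so local arrival = 01:16 + 5:30 = 06:46 on Oct 7.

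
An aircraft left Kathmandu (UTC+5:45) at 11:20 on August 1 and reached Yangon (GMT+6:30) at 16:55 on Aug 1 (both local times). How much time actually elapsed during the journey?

Departure in UTC: 11:20 − 5:45 = 05:35 on Aug 1.
Arrival in UTC: 16:55 − 6:30 = 10:25 on Aug 1.
Elapsed = 10:25 − 05:35 = 4 hours 50 minutes.

4 hours 50 minutes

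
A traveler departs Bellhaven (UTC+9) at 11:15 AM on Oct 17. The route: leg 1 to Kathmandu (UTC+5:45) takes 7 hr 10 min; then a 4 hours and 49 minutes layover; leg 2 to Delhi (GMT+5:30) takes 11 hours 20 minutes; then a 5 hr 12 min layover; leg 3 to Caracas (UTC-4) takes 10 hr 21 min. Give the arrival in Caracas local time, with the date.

1:07 PM on October 18

Convert departure to UTC: 11:15 AM − 9:00 = 2:15 AM UTC on Oct 17.
Add 7 hours and 10 minutes leg 1 → 9:25 AM UTC.
Add 4 hours 49 minutes layover in Kathmandu → 2:14 PM UTC.
Add 11 hours and 20 minutes leg 2 → 1:34 AM UTC (Oct 18).
Add 5 hours and 12 minutes layover in Delhi → 6:46 AM UTC.
Add 10 hours 21 minutes leg 3 → 5:07 PM UTC.
Caracas is UTC−4:00, so local arrival = 5:07 PM − 4:00 = 1:07 PM on Oct 18.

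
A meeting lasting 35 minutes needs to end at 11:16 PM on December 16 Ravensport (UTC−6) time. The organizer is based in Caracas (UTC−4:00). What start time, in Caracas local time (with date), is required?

Target end time in UTC: 11:16 PM + 6:00 = 5:16 AM on Dec 17.
Subtract 35 minutes → start 4:41 AM UTC on Dec 17.
Caracas is UTC−4:00: 4:41 AM − 4:00 = 12:41 AM on Dec 17.

12:41 AM on December 17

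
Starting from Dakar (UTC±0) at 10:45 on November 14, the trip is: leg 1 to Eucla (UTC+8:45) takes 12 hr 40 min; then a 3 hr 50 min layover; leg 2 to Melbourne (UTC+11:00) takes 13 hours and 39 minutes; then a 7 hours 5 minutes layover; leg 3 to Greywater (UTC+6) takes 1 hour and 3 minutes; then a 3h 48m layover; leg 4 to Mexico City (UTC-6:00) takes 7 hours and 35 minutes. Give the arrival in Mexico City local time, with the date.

Dakar is at UTC+0, so departure is already 10:45 UTC on Nov 14.
Add 12 hours 40 minutes leg 1 → 23:25 UTC.
Add 3 hours and 50 minutes layover in Eucla → 03:15 UTC (Nov 15).
Add 13 hours and 39 minutes leg 2 → 16:54 UTC.
Add 7 hours 5 minutes layover in Melbourne → 23:59 UTC.
Add 1 hour 3 minutes leg 3 → 01:02 UTC (Nov 16).
Add 3 hours 48 minutes layover in Greywater → 04:50 UTC.
Add 7 hours and 35 minutes leg 4 → 12:25 UTC.
Mexico City is UTC−6:00, so local arrival = 12:25 − 6:00 = 06:25 on Nov 16.

06:25 on November 16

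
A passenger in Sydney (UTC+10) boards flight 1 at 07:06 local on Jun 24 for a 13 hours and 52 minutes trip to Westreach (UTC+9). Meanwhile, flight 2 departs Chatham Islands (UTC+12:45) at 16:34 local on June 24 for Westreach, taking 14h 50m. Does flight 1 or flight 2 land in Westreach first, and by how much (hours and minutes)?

the first, by 7 hours 41 minutes

Flight 1 in UTC: 07:06 − 10:00 = 21:06 on Jun 23.
+13 hours 52 minutes → arrive 10:58 UTC on Jun 24.
Flight 2 in UTC: 16:34 − 12:45 = 03:49 on Jun 24.
+14 hours and 50 minutes → arrive 18:39 UTC on Jun 24.
Flight 1 lands earlier by 7 hours 41 minutes.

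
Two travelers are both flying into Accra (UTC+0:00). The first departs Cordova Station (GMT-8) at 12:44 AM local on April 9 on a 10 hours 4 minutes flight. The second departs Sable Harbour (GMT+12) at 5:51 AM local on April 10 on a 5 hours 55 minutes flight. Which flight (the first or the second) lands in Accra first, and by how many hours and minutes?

the first, by 4 hours 58 minutes

Flight 1 in UTC: 12:44 AM + 8:00 = 8:44 AM on Apr 9.
+10 hours and 4 minutes → arrive 6:48 PM UTC on Apr 9.
Flight 2 in UTC: 5:51 AM − 12:00 = 5:51 PM on Apr 9.
+5 hours and 55 minutes → arrive 11:46 PM UTC on Apr 9.
Flight 1 lands earlier by 4 hours 58 minutes.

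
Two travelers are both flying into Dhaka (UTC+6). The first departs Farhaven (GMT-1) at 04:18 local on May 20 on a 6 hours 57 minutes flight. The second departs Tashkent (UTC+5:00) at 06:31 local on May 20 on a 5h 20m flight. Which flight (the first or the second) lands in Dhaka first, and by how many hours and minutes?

Flight 1 in UTC: 04:18 + 1:00 = 05:18 on May 20.
+6 hours and 57 minutes → arrive 12:15 UTC on May 20.
Flight 2 in UTC: 06:31 − 5:00 = 01:31 on May 20.
+5 hours 20 minutes → arrive 06:51 UTC on May 20.
Flight 2 lands earlier by 5 hours 24 minutes.

the second, by 5 hours 24 minutes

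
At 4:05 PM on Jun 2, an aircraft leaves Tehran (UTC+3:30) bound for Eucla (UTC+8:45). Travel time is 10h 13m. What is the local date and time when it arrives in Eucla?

7:33 AM on June 3

Convert departure to UTC: 4:05 PM − 3:30 = 12:35 PM UTC on Jun 2.
Add 10 hours and 13 minutes travel time → 10:48 PM UTC.
Eucla is UTC+8:45, so local arrival = 10:48 PM + 8:45 = 7:33 AM on Jun 3.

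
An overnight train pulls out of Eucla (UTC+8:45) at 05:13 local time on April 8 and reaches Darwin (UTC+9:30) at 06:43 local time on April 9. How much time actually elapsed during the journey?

24 hours 45 minutes

Darwin is 0:45 ahead of Eucla.
Clock-face elapsed time (ignoring zones) is 25 hours 30 minutes.
Actual elapsed = 25 hours 30 minutes − 0:45 = 24 hours 45 minutes.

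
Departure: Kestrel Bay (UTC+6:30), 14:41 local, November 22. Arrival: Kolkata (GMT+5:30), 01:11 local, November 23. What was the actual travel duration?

11 hours 30 minutes

Departure in UTC: 14:41 − 6:30 = 08:11 on Nov 22.
Arrival in UTC: 01:11 − 5:30 = 19:41 on Nov 22.
Elapsed = 19:41 − 08:11 = 11 hours 30 minutes.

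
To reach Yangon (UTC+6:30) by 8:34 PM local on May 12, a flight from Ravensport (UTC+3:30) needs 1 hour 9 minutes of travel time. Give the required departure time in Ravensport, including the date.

4:25 PM on May 12

Target arrival in UTC: 8:34 PM − 6:30 = 2:04 PM on May 12.
Subtract 1 hour 9 minutes → departure 12:55 PM UTC on May 12.
Ravensport is UTC+3:30: 12:55 PM + 3:30 = 4:25 PM on May 12.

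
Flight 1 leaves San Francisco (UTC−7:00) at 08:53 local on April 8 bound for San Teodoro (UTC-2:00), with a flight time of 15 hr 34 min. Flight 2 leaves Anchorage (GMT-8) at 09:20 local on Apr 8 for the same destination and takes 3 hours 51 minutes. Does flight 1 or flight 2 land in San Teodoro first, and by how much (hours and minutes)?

the second, by 10 hours 16 minutes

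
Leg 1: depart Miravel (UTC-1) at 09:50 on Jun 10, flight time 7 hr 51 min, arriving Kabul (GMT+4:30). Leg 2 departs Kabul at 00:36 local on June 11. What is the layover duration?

Convert departure to UTC: 09:50 + 1:00 = 10:50 UTC on Jun 10.
Add 7 hours and 51 minutes flight time → 18:41 UTC.
Kabul is UTC+4:30, so local arrival = 18:41 + 4:30 = 23:11 on Jun 10.
Layover = 00:36 − 23:11 (+1 day) = 1 hour 25 minutes.

1 hour 25 minutes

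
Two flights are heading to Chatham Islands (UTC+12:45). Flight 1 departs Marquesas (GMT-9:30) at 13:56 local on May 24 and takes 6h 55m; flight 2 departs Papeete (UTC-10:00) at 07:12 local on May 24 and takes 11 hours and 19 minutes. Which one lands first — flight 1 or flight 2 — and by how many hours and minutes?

Flight 1 in UTC: 13:56 + 9:30 = 23:26 on May 24.
+6 hours and 55 minutes → arrive 06:21 UTC on May 25.
Flight 2 in UTC: 07:12 + 10:00 = 17:12 on May 24.
+11 hours 19 minutes → arrive 04:31 UTC on May 25.
Flight 2 lands earlier by 1 hour 50 minutes.

the second, by 1 hour 50 minutes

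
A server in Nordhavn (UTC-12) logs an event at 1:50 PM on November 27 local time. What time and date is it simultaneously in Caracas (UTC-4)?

Caracas is 8:00 ahead of Nordhavn.
Shift by the zone difference: 1:50 PM + 8:00 = 9:50 PM on Nov 27 in Caracas.

9:50 PM on November 27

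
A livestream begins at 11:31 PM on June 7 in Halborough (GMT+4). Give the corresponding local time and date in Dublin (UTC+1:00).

In UTC: 11:31 PM − 4:00 = 7:31 PM on Jun 7.
Dublin is UTC+1:00: 7:31 PM + 1:00 = 8:31 PM on Jun 7.

8:31 PM on June 7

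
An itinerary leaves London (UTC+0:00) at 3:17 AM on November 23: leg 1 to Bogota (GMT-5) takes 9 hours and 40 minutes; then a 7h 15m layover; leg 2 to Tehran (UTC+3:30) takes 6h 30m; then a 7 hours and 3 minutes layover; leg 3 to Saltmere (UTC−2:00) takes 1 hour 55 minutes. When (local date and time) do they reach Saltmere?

9:40 AM on November 24

London is at UTC+0, so departure is already 3:17 AM UTC on Nov 23.
Add 9 hours 40 minutes leg 1 → 12:57 PM UTC.
Add 7 hours and 15 minutes layover in Bogota → 8:12 PM UTC.
Add 6 hours 30 minutes leg 2 → 2:42 AM UTC (Nov 24).
Add 7 hours 3 minutes layover in Tehran → 9:45 AM UTC.
Add 1 hour 55 minutes leg 3 → 11:40 AM UTC.
Saltmere is UTC−2:00, so local arrival = 11:40 AM − 2:00 = 9:40 AM on Nov 24.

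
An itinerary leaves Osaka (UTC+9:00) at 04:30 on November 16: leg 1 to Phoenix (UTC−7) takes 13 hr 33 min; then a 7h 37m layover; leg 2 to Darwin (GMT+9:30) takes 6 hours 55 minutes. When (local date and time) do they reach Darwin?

Convert departure to UTC: 04:30 − 9:00 = 19:30 UTC on Nov 15.
Add 13 hours and 33 minutes leg 1 → 09:03 UTC (Nov 16).
Add 7 hours 37 minutes layover in Phoenix → 16:40 UTC.
Add 6 hours and 55 minutes leg 2 → 23:35 UTC.
Darwin is UTC+9:30, so local arrival = 23:35 + 9:30 = 09:05 on Nov 17.

09:05 on November 17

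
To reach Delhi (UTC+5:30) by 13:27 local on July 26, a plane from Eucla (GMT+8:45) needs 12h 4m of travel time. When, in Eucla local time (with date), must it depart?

Target arrival in UTC: 13:27 − 5:30 = 07:57 on Jul 26.
Subtract 12 hours 4 minutes → departure 19:53 UTC on Jul 25.
Eucla is UTC+8:45: 19:53 + 8:45 = 04:38 on Jul 26.

04:38 on July 26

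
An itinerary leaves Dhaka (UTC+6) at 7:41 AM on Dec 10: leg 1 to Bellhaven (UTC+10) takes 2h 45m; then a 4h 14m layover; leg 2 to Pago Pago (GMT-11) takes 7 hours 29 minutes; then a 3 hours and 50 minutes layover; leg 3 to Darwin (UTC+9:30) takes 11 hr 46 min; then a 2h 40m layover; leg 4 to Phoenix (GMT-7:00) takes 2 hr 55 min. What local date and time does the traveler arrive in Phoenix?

6:20 AM on Dec 11

Convert departure to UTC: 7:41 AM − 6:00 = 1:41 AM UTC on Dec 10.
Add 2 hours 45 minutes leg 1 → 4:26 AM UTC.
Add 4 hours and 14 minutes layover in Bellhaven → 8:40 AM UTC.
Add 7 hours and 29 minutes leg 2 → 4:09 PM UTC.
Add 3 hours 50 minutes layover in Pago Pago → 7:59 PM UTC.
Add 11 hours and 46 minutes leg 3 → 7:45 AM UTC (Dec 11).
Add 2 hours 40 minutes layover in Darwin → 10:25 AM UTC.
Add 2 hours and 55 minutes leg 4 → 1:20 PM UTC.
Phoenix is UTC−7:00, so local arrival = 1:20 PM − 7:00 = 6:20 AM on Dec 11.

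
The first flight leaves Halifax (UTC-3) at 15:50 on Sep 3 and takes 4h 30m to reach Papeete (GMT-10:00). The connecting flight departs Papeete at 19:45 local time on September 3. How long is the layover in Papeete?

Convert departure to UTC: 15:50 + 3:00 = 18:50 UTC on Sep 3.
Add 4 hours 30 minutes flight time → 23:20 UTC.
Papeete is UTC−10:00, so local arrival = 23:20 − 10:00 = 13:20 on Sep 3.
Layover = 19:45 − 13:20 = 6 hours 25 minutes.

6 hours 25 minutes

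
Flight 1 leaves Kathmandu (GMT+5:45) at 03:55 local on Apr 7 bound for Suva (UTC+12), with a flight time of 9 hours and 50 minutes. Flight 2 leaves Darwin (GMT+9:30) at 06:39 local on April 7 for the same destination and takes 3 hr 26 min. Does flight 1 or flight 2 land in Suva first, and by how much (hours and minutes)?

the second, by 7 hours 25 minutes

Flight 1 in UTC: 03:55 − 5:45 = 22:10 on Apr 6.
+9 hours 50 minutes → arrive 08:00 UTC on Apr 7.
Flight 2 in UTC: 06:39 − 9:30 = 21:09 on Apr 6.
+3 hours and 26 minutes → arrive 00:35 UTC on Apr 7.
Flight 2 lands earlier by 7 hours 25 minutes.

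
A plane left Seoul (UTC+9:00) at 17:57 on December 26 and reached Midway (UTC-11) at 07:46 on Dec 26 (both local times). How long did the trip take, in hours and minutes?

Departure in UTC: 17:57 − 9:00 = 08:57 on Dec 26.
Arrival in UTC: 07:46 + 11:00 = 18:46 on Dec 26.
Elapsed = 18:46 − 08:57 = 9 hours 49 minutes.

9 hours 49 minutes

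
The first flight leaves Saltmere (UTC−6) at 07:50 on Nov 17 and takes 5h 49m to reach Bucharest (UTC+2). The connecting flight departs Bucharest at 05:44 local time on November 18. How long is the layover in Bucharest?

8 hours 5 minutes

Convert departure to UTC: 07:50 + 6:00 = 13:50 UTC on Nov 17.
Add 5 hours 49 minutes flight time → 19:39 UTC.
Bucharest is UTC+2:00, so local arrival = 19:39 + 2:00 = 21:39 on Nov 17.
Layover = 05:44 − 21:39 (+1 day) = 8 hours 5 minutes.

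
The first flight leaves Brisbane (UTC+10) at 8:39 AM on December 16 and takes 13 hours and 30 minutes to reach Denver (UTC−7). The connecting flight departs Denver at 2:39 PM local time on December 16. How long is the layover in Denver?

Convert departure to UTC: 8:39 AM − 10:00 = 10:39 PM UTC on Dec 15.
Add 13 hours and 30 minutes flight time → 12:09 PM UTC (Dec 16).
Denver is UTC−7:00, so local arrival = 12:09 PM − 7:00 = 5:09 AM on Dec 16.
Layover = 2:39 PM − 5:09 AM = 9 hours 30 minutes.

9 hours 30 minutes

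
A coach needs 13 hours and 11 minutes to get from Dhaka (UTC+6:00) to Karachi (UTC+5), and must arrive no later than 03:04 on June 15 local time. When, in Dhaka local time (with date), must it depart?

14:53 on June 14

Target arrival in UTC: 03:04 − 5:00 = 22:04 on Jun 14.
Subtract 13 hours 11 minutes → departure 08:53 UTC on Jun 14.
Dhaka is UTC+6:00: 08:53 + 6:00 = 14:53 on Jun 14.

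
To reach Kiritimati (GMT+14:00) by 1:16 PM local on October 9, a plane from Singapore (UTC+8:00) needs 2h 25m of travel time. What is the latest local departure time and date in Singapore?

Target arrival in UTC: 1:16 PM − 14:00 = 11:16 PM on Oct 8.
Subtract 2 hours and 25 minutes → departure 8:51 PM UTC on Oct 8.
Singapore is UTC+8:00: 8:51 PM + 8:00 = 4:51 AM on Oct 9.

4:51 AM on Oct 9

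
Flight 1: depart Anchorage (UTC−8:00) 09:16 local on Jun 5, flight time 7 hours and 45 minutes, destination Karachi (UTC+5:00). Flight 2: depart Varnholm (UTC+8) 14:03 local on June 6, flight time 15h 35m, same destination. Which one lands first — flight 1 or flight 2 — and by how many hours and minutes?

the first, by 20 hours 37 minutes

Flight 1 in UTC: 09:16 + 8:00 = 17:16 on Jun 5.
+7 hours 45 minutes → arrive 01:01 UTC on Jun 6.
Flight 2 in UTC: 14:03 − 8:00 = 06:03 on Jun 6.
+15 hours 35 minutes → arrive 21:38 UTC on Jun 6.
Flight 1 lands earlier by 20 hours 37 minutes.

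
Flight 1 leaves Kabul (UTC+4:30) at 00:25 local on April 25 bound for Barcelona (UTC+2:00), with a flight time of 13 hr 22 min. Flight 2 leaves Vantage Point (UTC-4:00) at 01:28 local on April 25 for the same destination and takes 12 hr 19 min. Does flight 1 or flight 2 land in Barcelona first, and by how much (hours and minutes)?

the first, by 8 hours 30 minutes

Flight 1 in UTC: 00:25 − 4:30 = 19:55 on Apr 24.
+13 hours 22 minutes → arrive 09:17 UTC on Apr 25.
Flight 2 in UTC: 01:28 + 4:00 = 05:28 on Apr 25.
+12 hours and 19 minutes → arrive 17:47 UTC on Apr 25.
Flight 1 lands earlier by 8 hours 30 minutes.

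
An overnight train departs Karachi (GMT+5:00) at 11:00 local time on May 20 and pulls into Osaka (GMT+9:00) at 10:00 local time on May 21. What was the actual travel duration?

19 hours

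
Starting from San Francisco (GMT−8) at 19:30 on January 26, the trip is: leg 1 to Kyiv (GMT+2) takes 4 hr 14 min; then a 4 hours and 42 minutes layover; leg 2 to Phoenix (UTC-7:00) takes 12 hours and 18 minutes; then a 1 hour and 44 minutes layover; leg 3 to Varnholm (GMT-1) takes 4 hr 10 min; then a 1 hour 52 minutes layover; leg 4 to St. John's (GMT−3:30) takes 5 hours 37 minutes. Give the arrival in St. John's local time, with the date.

10:37 on January 28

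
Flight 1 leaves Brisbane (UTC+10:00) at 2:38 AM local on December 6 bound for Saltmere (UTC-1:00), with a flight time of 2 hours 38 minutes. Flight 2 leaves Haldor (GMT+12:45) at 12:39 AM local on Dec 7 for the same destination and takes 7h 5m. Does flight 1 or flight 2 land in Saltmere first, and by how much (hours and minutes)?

the first, by 23 hours 43 minutes

Flight 1 in UTC: 2:38 AM − 10:00 = 4:38 PM on Dec 5.
+2 hours and 38 minutes → arrive 7:16 PM UTC on Dec 5.
Flight 2 in UTC: 12:39 AM − 12:45 = 11:54 AM on Dec 6.
+7 hours 5 minutes → arrive 6:59 PM UTC on Dec 6.
Flight 1 lands earlier by 23 hours 43 minutes.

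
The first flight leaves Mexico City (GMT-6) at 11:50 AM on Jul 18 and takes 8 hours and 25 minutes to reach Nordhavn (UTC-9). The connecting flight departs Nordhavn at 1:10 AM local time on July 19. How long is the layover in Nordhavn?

Convert departure to UTC: 11:50 AM + 6:00 = 5:50 PM UTC on Jul 18.
Add 8 hours and 25 minutes flight time → 2:15 AM UTC (Jul 19).
Nordhavn is UTC−9:00, so local arrival = 2:15 AM − 9:00 = 5:15 PM on Jul 18.
Layover = 1:10 AM − 5:15 PM (+1 day) = 7 hours 55 minutes.

7 hours 55 minutes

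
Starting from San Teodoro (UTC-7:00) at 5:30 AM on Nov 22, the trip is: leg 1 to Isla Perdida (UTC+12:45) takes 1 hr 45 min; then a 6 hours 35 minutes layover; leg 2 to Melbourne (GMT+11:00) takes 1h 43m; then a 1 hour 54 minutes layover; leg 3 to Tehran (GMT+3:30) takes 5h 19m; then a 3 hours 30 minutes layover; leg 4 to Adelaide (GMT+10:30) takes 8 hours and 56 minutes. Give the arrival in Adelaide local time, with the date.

Convert departure to UTC: 5:30 AM + 7:00 = 12:30 PM UTC on Nov 22.
Add 1 hour 45 minutes leg 1 → 2:15 PM UTC.
Add 6 hours and 35 minutes layover in Isla Perdida → 8:50 PM UTC.
Add 1 hour 43 minutes leg 2 → 10:33 PM UTC.
Add 1 hour 54 minutes layover in Melbourne → 12:27 AM UTC (Nov 23).
Add 5 hours 19 minutes leg 3 → 5:46 AM UTC.
Add 3 hours and 30 minutes layover in Tehran → 9:16 AM UTC.
Add 8 hours and 56 minutes leg 4 → 6:12 PM UTC.
Adelaide is UTC+10:30, so local arrival = 6:12 PM + 10:30 = 4:42 AM on Nov 24.

4:42 AM on November 24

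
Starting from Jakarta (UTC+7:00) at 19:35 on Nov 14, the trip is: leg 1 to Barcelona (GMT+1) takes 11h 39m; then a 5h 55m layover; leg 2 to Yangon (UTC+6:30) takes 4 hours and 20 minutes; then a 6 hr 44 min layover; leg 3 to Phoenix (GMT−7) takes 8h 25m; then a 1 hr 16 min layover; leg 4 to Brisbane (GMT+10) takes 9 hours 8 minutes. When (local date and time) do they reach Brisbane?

22:02 on Nov 16

Convert departure to UTC: 19:35 − 7:00 = 12:35 UTC on Nov 14.
Add 11 hours and 39 minutes leg 1 → 00:14 UTC (Nov 15).
Add 5 hours and 55 minutes layover in Barcelona → 06:09 UTC.
Add 4 hours 20 minutes leg 2 → 10:29 UTC.
Add 6 hours 44 minutes layover in Yangon → 17:13 UTC.
Add 8 hours 25 minutes leg 3 → 01:38 UTC (Nov 16).
Add 1 hour and 16 minutes layover in Phoenix → 02:54 UTC.
Add 9 hours and 8 minutes leg 4 → 12:02 UTC.
Brisbane is UTC+10:00, so local arrival = 12:02 + 10:00 = 22:02 on Nov 16.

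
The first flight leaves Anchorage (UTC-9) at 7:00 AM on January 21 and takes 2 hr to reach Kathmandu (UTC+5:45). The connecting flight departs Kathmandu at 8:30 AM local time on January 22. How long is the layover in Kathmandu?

8 hours 45 minutes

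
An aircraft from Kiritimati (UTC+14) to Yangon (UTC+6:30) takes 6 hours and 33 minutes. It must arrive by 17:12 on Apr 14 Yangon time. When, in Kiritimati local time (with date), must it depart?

Target arrival in UTC: 17:12 − 6:30 = 10:42 on Apr 14.
Subtract 6 hours 33 minutes → departure 04:09 UTC on Apr 14.
Kiritimati is UTC+14:00: 04:09 + 14:00 = 18:09 on Apr 14.

18:09 on April 14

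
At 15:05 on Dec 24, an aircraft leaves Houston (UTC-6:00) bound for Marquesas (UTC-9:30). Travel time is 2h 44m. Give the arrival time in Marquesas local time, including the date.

14:19 on December 24

Marquesas is 3:30 behind Houston.
After 2 hours and 44 minutes it is 17:49 in Houston.
Shift by the zone difference: 17:49 − 3:30 = 14:19 on Dec 24 in Marquesas.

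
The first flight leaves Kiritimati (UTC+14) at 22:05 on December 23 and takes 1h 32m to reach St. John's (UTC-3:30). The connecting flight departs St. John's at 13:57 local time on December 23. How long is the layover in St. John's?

Convert departure to UTC: 22:05 − 14:00 = 08:05 UTC on Dec 23.
Add 1 hour 32 minutes flight time → 09:37 UTC.
St. John's is UTC−3:30, so local arrival = 09:37 − 3:30 = 06:07 on Dec 23.
Layover = 13:57 − 06:07 = 7 hours 50 minutes.

7 hours 50 minutes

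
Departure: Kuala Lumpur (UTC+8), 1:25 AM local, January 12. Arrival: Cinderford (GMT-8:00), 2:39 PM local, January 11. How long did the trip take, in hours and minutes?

5 hours 14 minutes

Cinderford is 16:00 behind Kuala Lumpur.
Clock-face elapsed time (ignoring zones) is −10 hours 46 minutes.
Actual elapsed = −10 hours 46 minutes + 16:00 = 5 hours 14 minutes.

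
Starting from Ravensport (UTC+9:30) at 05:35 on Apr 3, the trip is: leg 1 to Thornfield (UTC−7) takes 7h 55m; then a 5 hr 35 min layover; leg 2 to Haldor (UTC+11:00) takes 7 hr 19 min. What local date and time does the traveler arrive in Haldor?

Convert departure to UTC: 05:35 − 9:30 = 20:05 UTC on Apr 2.
Add 7 hours and 55 minutes leg 1 → 04:00 UTC (Apr 3).
Add 5 hours 35 minutes layover in Thornfield → 09:35 UTC.
Add 7 hours 19 minutes leg 2 → 16:54 UTC.
Haldor is UTC+11:00, so local arrival = 16:54 + 11:00 = 03:54 on Apr 4.

03:54 on April 4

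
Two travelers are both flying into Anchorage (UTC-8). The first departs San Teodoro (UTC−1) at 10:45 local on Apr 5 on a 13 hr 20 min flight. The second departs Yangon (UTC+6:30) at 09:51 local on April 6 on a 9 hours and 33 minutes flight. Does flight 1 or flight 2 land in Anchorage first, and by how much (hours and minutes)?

the first, by 11 hours 49 minutes

Flight 1 in UTC: 10:45 + 1:00 = 11:45 on Apr 5.
+13 hours 20 minutes → arrive 01:05 UTC on Apr 6.
Flight 2 in UTC: 09:51 − 6:30 = 03:21 on Apr 6.
+9 hours and 33 minutes → arrive 12:54 UTC on Apr 6.
Flight 1 lands earlier by 11 hours 49 minutes.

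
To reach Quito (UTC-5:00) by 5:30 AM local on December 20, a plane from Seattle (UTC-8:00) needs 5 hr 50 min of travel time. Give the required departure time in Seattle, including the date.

Target arrival in UTC: 5:30 AM + 5:00 = 10:30 AM on Dec 20.
Subtract 5 hours 50 minutes → departure 4:40 AM UTC on Dec 20.
Seattle is UTC−8:00: 4:40 AM − 8:00 = 8:40 PM on Dec 19.

8:40 PM on Dec 19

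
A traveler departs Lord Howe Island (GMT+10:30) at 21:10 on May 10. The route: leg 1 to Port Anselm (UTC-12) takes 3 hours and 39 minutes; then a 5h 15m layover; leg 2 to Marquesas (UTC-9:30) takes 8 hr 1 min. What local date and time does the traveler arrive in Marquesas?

Convert departure to UTC: 21:10 − 10:30 = 10:40 UTC on May 10.
Add 3 hours 39 minutes leg 1 → 14:19 UTC.
Add 5 hours 15 minutes layover in Port Anselm → 19:34 UTC.
Add 8 hours and 1 minute leg 2 → 03:35 UTC (May 11).
Marquesas is UTC−9:30, so local arrival = 03:35 − 9:30 = 18:05 on May 10.

18:05 on May 10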